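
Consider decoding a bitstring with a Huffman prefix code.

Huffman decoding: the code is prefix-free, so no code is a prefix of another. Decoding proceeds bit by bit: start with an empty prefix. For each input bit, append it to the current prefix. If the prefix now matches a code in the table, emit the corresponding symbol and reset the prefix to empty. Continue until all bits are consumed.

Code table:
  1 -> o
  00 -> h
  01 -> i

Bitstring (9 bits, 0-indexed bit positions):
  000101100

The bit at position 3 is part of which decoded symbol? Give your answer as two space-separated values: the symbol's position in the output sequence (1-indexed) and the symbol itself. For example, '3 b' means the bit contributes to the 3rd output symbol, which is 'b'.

Bit 0: prefix='0' (no match yet)
Bit 1: prefix='00' -> emit 'h', reset
Bit 2: prefix='0' (no match yet)
Bit 3: prefix='01' -> emit 'i', reset
Bit 4: prefix='0' (no match yet)
Bit 5: prefix='01' -> emit 'i', reset
Bit 6: prefix='1' -> emit 'o', reset
Bit 7: prefix='0' (no match yet)

Answer: 2 i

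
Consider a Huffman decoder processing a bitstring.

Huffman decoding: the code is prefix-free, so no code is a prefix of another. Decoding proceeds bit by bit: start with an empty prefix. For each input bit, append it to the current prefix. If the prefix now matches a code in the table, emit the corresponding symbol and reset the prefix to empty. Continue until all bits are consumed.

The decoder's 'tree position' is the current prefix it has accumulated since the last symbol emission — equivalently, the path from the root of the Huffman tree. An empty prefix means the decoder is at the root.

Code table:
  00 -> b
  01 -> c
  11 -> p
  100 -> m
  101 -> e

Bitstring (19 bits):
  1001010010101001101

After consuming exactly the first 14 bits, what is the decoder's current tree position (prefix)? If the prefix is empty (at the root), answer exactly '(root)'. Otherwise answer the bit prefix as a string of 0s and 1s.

Bit 0: prefix='1' (no match yet)
Bit 1: prefix='10' (no match yet)
Bit 2: prefix='100' -> emit 'm', reset
Bit 3: prefix='1' (no match yet)
Bit 4: prefix='10' (no match yet)
Bit 5: prefix='101' -> emit 'e', reset
Bit 6: prefix='0' (no match yet)
Bit 7: prefix='00' -> emit 'b', reset
Bit 8: prefix='1' (no match yet)
Bit 9: prefix='10' (no match yet)
Bit 10: prefix='101' -> emit 'e', reset
Bit 11: prefix='0' (no match yet)
Bit 12: prefix='01' -> emit 'c', reset
Bit 13: prefix='0' (no match yet)

Answer: 0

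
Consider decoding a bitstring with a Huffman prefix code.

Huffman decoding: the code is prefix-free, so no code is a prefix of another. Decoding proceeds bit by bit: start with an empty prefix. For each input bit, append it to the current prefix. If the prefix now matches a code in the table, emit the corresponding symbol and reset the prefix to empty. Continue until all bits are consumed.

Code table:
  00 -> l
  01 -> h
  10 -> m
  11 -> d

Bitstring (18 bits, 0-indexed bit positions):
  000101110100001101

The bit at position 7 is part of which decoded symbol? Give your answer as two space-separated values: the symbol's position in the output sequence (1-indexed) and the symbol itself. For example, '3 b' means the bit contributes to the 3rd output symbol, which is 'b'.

Answer: 4 d

Derivation:
Bit 0: prefix='0' (no match yet)
Bit 1: prefix='00' -> emit 'l', reset
Bit 2: prefix='0' (no match yet)
Bit 3: prefix='01' -> emit 'h', reset
Bit 4: prefix='0' (no match yet)
Bit 5: prefix='01' -> emit 'h', reset
Bit 6: prefix='1' (no match yet)
Bit 7: prefix='11' -> emit 'd', reset
Bit 8: prefix='0' (no match yet)
Bit 9: prefix='01' -> emit 'h', reset
Bit 10: prefix='0' (no match yet)
Bit 11: prefix='00' -> emit 'l', reset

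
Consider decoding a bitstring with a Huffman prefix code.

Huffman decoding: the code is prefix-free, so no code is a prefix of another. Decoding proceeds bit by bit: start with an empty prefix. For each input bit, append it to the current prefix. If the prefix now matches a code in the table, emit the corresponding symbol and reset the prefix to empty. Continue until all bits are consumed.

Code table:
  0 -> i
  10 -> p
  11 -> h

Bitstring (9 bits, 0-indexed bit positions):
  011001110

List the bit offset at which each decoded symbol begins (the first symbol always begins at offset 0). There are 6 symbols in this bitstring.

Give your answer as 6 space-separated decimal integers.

Answer: 0 1 3 4 5 7

Derivation:
Bit 0: prefix='0' -> emit 'i', reset
Bit 1: prefix='1' (no match yet)
Bit 2: prefix='11' -> emit 'h', reset
Bit 3: prefix='0' -> emit 'i', reset
Bit 4: prefix='0' -> emit 'i', reset
Bit 5: prefix='1' (no match yet)
Bit 6: prefix='11' -> emit 'h', reset
Bit 7: prefix='1' (no match yet)
Bit 8: prefix='10' -> emit 'p', reset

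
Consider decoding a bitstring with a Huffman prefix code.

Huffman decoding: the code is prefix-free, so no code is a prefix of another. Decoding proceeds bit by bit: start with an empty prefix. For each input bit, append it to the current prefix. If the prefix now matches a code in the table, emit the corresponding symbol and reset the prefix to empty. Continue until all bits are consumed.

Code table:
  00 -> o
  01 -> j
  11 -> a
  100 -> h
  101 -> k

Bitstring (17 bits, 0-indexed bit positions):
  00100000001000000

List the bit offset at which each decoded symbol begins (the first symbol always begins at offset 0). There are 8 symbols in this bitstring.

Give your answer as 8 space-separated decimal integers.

Bit 0: prefix='0' (no match yet)
Bit 1: prefix='00' -> emit 'o', reset
Bit 2: prefix='1' (no match yet)
Bit 3: prefix='10' (no match yet)
Bit 4: prefix='100' -> emit 'h', reset
Bit 5: prefix='0' (no match yet)
Bit 6: prefix='00' -> emit 'o', reset
Bit 7: prefix='0' (no match yet)
Bit 8: prefix='00' -> emit 'o', reset
Bit 9: prefix='0' (no match yet)
Bit 10: prefix='01' -> emit 'j', reset
Bit 11: prefix='0' (no match yet)
Bit 12: prefix='00' -> emit 'o', reset
Bit 13: prefix='0' (no match yet)
Bit 14: prefix='00' -> emit 'o', reset
Bit 15: prefix='0' (no match yet)
Bit 16: prefix='00' -> emit 'o', reset

Answer: 0 2 5 7 9 11 13 15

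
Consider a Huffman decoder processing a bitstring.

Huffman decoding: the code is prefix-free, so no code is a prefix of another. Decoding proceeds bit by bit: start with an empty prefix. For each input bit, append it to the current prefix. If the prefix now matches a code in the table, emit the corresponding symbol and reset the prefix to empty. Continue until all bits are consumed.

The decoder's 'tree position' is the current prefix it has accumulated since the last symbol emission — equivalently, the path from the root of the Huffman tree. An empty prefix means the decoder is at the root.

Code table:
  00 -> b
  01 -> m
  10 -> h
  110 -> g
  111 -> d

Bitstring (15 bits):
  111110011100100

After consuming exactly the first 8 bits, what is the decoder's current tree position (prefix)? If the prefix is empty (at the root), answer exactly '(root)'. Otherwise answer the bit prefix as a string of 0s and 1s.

Answer: (root)

Derivation:
Bit 0: prefix='1' (no match yet)
Bit 1: prefix='11' (no match yet)
Bit 2: prefix='111' -> emit 'd', reset
Bit 3: prefix='1' (no match yet)
Bit 4: prefix='11' (no match yet)
Bit 5: prefix='110' -> emit 'g', reset
Bit 6: prefix='0' (no match yet)
Bit 7: prefix='01' -> emit 'm', reset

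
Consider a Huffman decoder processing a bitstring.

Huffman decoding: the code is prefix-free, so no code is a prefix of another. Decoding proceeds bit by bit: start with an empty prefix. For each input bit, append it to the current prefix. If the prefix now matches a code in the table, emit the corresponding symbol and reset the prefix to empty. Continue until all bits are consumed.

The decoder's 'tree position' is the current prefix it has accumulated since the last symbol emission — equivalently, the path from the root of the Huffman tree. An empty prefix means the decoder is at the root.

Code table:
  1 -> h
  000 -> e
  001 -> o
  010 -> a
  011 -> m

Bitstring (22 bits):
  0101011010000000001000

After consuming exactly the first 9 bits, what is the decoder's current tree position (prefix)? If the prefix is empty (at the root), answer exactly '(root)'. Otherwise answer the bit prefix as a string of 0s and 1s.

Bit 0: prefix='0' (no match yet)
Bit 1: prefix='01' (no match yet)
Bit 2: prefix='010' -> emit 'a', reset
Bit 3: prefix='1' -> emit 'h', reset
Bit 4: prefix='0' (no match yet)
Bit 5: prefix='01' (no match yet)
Bit 6: prefix='011' -> emit 'm', reset
Bit 7: prefix='0' (no match yet)
Bit 8: prefix='01' (no match yet)

Answer: 01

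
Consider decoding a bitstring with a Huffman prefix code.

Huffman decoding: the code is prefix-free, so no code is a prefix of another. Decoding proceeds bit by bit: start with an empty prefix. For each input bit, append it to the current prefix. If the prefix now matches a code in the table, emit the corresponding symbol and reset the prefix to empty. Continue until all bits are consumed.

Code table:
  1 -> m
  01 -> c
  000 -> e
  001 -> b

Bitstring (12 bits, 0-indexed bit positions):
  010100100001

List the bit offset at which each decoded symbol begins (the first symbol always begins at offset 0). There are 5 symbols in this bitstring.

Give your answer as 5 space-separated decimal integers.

Bit 0: prefix='0' (no match yet)
Bit 1: prefix='01' -> emit 'c', reset
Bit 2: prefix='0' (no match yet)
Bit 3: prefix='01' -> emit 'c', reset
Bit 4: prefix='0' (no match yet)
Bit 5: prefix='00' (no match yet)
Bit 6: prefix='001' -> emit 'b', reset
Bit 7: prefix='0' (no match yet)
Bit 8: prefix='00' (no match yet)
Bit 9: prefix='000' -> emit 'e', reset
Bit 10: prefix='0' (no match yet)
Bit 11: prefix='01' -> emit 'c', reset

Answer: 0 2 4 7 10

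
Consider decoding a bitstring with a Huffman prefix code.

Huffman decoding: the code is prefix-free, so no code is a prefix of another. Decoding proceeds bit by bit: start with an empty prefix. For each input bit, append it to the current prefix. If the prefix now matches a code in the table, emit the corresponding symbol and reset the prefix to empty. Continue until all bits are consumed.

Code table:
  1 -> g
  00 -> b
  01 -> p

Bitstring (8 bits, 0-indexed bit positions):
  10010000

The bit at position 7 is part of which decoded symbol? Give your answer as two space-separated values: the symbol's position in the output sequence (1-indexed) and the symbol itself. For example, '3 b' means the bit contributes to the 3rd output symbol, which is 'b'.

Answer: 5 b

Derivation:
Bit 0: prefix='1' -> emit 'g', reset
Bit 1: prefix='0' (no match yet)
Bit 2: prefix='00' -> emit 'b', reset
Bit 3: prefix='1' -> emit 'g', reset
Bit 4: prefix='0' (no match yet)
Bit 5: prefix='00' -> emit 'b', reset
Bit 6: prefix='0' (no match yet)
Bit 7: prefix='00' -> emit 'b', reset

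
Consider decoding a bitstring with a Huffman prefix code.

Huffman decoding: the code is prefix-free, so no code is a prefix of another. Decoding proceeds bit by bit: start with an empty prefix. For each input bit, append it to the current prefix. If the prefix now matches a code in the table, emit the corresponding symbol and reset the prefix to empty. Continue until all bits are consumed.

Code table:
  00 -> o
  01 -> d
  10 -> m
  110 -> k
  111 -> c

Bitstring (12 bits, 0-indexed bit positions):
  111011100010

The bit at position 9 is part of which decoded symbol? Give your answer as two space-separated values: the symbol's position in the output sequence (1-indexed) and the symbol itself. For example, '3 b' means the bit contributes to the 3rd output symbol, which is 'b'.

Answer: 4 o

Derivation:
Bit 0: prefix='1' (no match yet)
Bit 1: prefix='11' (no match yet)
Bit 2: prefix='111' -> emit 'c', reset
Bit 3: prefix='0' (no match yet)
Bit 4: prefix='01' -> emit 'd', reset
Bit 5: prefix='1' (no match yet)
Bit 6: prefix='11' (no match yet)
Bit 7: prefix='110' -> emit 'k', reset
Bit 8: prefix='0' (no match yet)
Bit 9: prefix='00' -> emit 'o', reset
Bit 10: prefix='1' (no match yet)
Bit 11: prefix='10' -> emit 'm', reset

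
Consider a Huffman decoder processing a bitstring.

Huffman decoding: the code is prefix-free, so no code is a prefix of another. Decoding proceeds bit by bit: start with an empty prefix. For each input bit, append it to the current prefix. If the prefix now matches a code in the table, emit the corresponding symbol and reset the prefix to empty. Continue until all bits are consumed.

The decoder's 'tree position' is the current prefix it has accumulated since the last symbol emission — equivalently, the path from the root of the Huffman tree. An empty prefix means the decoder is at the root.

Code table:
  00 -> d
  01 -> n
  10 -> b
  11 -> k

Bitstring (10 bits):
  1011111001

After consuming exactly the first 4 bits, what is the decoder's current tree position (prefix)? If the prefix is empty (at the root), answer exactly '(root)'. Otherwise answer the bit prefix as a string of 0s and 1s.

Answer: (root)

Derivation:
Bit 0: prefix='1' (no match yet)
Bit 1: prefix='10' -> emit 'b', reset
Bit 2: prefix='1' (no match yet)
Bit 3: prefix='11' -> emit 'k', reset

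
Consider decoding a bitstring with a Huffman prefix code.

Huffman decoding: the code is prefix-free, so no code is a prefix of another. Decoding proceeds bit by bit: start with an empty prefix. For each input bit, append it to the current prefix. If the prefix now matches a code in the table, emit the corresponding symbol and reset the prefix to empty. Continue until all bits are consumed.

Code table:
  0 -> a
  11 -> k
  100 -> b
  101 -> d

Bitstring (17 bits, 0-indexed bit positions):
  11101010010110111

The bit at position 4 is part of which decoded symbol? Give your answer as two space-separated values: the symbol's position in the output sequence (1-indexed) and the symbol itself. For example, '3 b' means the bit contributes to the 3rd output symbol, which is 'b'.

Bit 0: prefix='1' (no match yet)
Bit 1: prefix='11' -> emit 'k', reset
Bit 2: prefix='1' (no match yet)
Bit 3: prefix='10' (no match yet)
Bit 4: prefix='101' -> emit 'd', reset
Bit 5: prefix='0' -> emit 'a', reset
Bit 6: prefix='1' (no match yet)
Bit 7: prefix='10' (no match yet)
Bit 8: prefix='100' -> emit 'b', reset

Answer: 2 d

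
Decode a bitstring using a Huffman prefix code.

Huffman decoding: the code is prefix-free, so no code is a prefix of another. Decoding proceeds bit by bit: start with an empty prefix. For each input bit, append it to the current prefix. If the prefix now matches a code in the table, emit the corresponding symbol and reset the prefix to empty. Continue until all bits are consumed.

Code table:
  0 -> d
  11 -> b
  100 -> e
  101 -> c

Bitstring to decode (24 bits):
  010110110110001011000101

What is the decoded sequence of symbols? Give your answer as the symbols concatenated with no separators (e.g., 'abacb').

Answer: dcccedcedc

Derivation:
Bit 0: prefix='0' -> emit 'd', reset
Bit 1: prefix='1' (no match yet)
Bit 2: prefix='10' (no match yet)
Bit 3: prefix='101' -> emit 'c', reset
Bit 4: prefix='1' (no match yet)
Bit 5: prefix='10' (no match yet)
Bit 6: prefix='101' -> emit 'c', reset
Bit 7: prefix='1' (no match yet)
Bit 8: prefix='10' (no match yet)
Bit 9: prefix='101' -> emit 'c', reset
Bit 10: prefix='1' (no match yet)
Bit 11: prefix='10' (no match yet)
Bit 12: prefix='100' -> emit 'e', reset
Bit 13: prefix='0' -> emit 'd', reset
Bit 14: prefix='1' (no match yet)
Bit 15: prefix='10' (no match yet)
Bit 16: prefix='101' -> emit 'c', reset
Bit 17: prefix='1' (no match yet)
Bit 18: prefix='10' (no match yet)
Bit 19: prefix='100' -> emit 'e', reset
Bit 20: prefix='0' -> emit 'd', reset
Bit 21: prefix='1' (no match yet)
Bit 22: prefix='10' (no match yet)
Bit 23: prefix='101' -> emit 'c', reset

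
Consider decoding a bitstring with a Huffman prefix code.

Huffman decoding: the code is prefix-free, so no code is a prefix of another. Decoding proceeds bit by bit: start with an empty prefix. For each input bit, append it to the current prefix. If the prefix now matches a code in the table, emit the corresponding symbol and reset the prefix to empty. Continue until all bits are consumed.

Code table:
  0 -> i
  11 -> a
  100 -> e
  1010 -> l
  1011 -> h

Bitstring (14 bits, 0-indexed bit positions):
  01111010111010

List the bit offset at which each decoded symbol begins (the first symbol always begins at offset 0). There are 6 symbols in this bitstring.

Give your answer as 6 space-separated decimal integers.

Bit 0: prefix='0' -> emit 'i', reset
Bit 1: prefix='1' (no match yet)
Bit 2: prefix='11' -> emit 'a', reset
Bit 3: prefix='1' (no match yet)
Bit 4: prefix='11' -> emit 'a', reset
Bit 5: prefix='0' -> emit 'i', reset
Bit 6: prefix='1' (no match yet)
Bit 7: prefix='10' (no match yet)
Bit 8: prefix='101' (no match yet)
Bit 9: prefix='1011' -> emit 'h', reset
Bit 10: prefix='1' (no match yet)
Bit 11: prefix='10' (no match yet)
Bit 12: prefix='101' (no match yet)
Bit 13: prefix='1010' -> emit 'l', reset

Answer: 0 1 3 5 6 10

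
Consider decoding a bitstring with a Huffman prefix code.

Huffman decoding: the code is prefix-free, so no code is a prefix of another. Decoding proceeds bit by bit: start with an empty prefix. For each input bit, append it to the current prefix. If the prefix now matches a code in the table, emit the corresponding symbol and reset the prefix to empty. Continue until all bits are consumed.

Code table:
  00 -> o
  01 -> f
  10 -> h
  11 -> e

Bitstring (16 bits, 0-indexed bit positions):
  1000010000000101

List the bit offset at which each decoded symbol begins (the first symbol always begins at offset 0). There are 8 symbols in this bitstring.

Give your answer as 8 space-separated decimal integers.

Answer: 0 2 4 6 8 10 12 14

Derivation:
Bit 0: prefix='1' (no match yet)
Bit 1: prefix='10' -> emit 'h', reset
Bit 2: prefix='0' (no match yet)
Bit 3: prefix='00' -> emit 'o', reset
Bit 4: prefix='0' (no match yet)
Bit 5: prefix='01' -> emit 'f', reset
Bit 6: prefix='0' (no match yet)
Bit 7: prefix='00' -> emit 'o', reset
Bit 8: prefix='0' (no match yet)
Bit 9: prefix='00' -> emit 'o', reset
Bit 10: prefix='0' (no match yet)
Bit 11: prefix='00' -> emit 'o', reset
Bit 12: prefix='0' (no match yet)
Bit 13: prefix='01' -> emit 'f', reset
Bit 14: prefix='0' (no match yet)
Bit 15: prefix='01' -> emit 'f', reset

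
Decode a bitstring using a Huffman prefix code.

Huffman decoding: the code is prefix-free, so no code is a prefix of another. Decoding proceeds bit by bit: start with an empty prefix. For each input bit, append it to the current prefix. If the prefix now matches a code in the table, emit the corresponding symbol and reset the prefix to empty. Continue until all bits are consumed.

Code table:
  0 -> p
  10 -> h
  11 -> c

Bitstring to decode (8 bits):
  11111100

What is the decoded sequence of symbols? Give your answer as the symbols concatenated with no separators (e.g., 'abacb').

Answer: cccpp

Derivation:
Bit 0: prefix='1' (no match yet)
Bit 1: prefix='11' -> emit 'c', reset
Bit 2: prefix='1' (no match yet)
Bit 3: prefix='11' -> emit 'c', reset
Bit 4: prefix='1' (no match yet)
Bit 5: prefix='11' -> emit 'c', reset
Bit 6: prefix='0' -> emit 'p', reset
Bit 7: prefix='0' -> emit 'p', reset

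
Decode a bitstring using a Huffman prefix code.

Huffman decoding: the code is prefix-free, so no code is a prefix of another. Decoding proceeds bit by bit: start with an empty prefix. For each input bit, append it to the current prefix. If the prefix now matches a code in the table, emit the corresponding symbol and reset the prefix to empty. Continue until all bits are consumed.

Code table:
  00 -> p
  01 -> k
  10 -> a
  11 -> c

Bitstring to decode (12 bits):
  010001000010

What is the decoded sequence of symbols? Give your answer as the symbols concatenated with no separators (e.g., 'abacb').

Bit 0: prefix='0' (no match yet)
Bit 1: prefix='01' -> emit 'k', reset
Bit 2: prefix='0' (no match yet)
Bit 3: prefix='00' -> emit 'p', reset
Bit 4: prefix='0' (no match yet)
Bit 5: prefix='01' -> emit 'k', reset
Bit 6: prefix='0' (no match yet)
Bit 7: prefix='00' -> emit 'p', reset
Bit 8: prefix='0' (no match yet)
Bit 9: prefix='00' -> emit 'p', reset
Bit 10: prefix='1' (no match yet)
Bit 11: prefix='10' -> emit 'a', reset

Answer: kpkppa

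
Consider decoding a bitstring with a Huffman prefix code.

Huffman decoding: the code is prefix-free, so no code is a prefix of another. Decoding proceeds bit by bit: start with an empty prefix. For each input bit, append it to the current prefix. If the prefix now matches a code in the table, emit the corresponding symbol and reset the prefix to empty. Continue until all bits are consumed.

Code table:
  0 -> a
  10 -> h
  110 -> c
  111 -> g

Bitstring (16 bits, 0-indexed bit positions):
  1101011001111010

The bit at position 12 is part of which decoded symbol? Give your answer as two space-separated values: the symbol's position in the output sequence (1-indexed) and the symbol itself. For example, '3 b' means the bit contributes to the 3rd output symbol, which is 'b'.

Bit 0: prefix='1' (no match yet)
Bit 1: prefix='11' (no match yet)
Bit 2: prefix='110' -> emit 'c', reset
Bit 3: prefix='1' (no match yet)
Bit 4: prefix='10' -> emit 'h', reset
Bit 5: prefix='1' (no match yet)
Bit 6: prefix='11' (no match yet)
Bit 7: prefix='110' -> emit 'c', reset
Bit 8: prefix='0' -> emit 'a', reset
Bit 9: prefix='1' (no match yet)
Bit 10: prefix='11' (no match yet)
Bit 11: prefix='111' -> emit 'g', reset
Bit 12: prefix='1' (no match yet)
Bit 13: prefix='10' -> emit 'h', reset
Bit 14: prefix='1' (no match yet)
Bit 15: prefix='10' -> emit 'h', reset

Answer: 6 h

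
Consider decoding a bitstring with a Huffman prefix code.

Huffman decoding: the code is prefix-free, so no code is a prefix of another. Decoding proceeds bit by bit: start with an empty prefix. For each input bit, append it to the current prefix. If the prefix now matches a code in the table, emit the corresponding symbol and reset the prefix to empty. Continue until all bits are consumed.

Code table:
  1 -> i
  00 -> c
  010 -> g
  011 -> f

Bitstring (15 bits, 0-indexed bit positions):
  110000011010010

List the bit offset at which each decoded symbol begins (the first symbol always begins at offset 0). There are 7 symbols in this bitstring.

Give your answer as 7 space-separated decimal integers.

Bit 0: prefix='1' -> emit 'i', reset
Bit 1: prefix='1' -> emit 'i', reset
Bit 2: prefix='0' (no match yet)
Bit 3: prefix='00' -> emit 'c', reset
Bit 4: prefix='0' (no match yet)
Bit 5: prefix='00' -> emit 'c', reset
Bit 6: prefix='0' (no match yet)
Bit 7: prefix='01' (no match yet)
Bit 8: prefix='011' -> emit 'f', reset
Bit 9: prefix='0' (no match yet)
Bit 10: prefix='01' (no match yet)
Bit 11: prefix='010' -> emit 'g', reset
Bit 12: prefix='0' (no match yet)
Bit 13: prefix='01' (no match yet)
Bit 14: prefix='010' -> emit 'g', reset

Answer: 0 1 2 4 6 9 12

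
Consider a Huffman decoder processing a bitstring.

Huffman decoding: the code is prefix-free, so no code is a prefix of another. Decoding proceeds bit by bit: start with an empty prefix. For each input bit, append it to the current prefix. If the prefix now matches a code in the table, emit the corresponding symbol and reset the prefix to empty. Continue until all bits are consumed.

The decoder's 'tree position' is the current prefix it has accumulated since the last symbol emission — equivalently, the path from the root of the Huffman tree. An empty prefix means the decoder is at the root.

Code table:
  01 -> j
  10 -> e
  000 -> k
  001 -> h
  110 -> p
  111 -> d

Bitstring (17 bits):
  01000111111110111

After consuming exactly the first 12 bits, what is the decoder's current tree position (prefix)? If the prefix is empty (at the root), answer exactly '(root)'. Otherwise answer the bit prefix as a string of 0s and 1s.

Answer: 1

Derivation:
Bit 0: prefix='0' (no match yet)
Bit 1: prefix='01' -> emit 'j', reset
Bit 2: prefix='0' (no match yet)
Bit 3: prefix='00' (no match yet)
Bit 4: prefix='000' -> emit 'k', reset
Bit 5: prefix='1' (no match yet)
Bit 6: prefix='11' (no match yet)
Bit 7: prefix='111' -> emit 'd', reset
Bit 8: prefix='1' (no match yet)
Bit 9: prefix='11' (no match yet)
Bit 10: prefix='111' -> emit 'd', reset
Bit 11: prefix='1' (no match yet)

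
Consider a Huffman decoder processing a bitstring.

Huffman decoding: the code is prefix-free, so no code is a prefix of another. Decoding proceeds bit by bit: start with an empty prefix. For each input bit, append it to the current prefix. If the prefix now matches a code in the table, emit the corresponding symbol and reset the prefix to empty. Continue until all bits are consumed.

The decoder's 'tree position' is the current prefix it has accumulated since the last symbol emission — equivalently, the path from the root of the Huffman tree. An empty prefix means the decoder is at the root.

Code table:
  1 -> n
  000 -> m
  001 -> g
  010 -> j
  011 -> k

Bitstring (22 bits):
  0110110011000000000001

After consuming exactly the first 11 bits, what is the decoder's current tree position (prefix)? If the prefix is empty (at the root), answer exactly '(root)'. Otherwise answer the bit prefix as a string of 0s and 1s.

Answer: 0

Derivation:
Bit 0: prefix='0' (no match yet)
Bit 1: prefix='01' (no match yet)
Bit 2: prefix='011' -> emit 'k', reset
Bit 3: prefix='0' (no match yet)
Bit 4: prefix='01' (no match yet)
Bit 5: prefix='011' -> emit 'k', reset
Bit 6: prefix='0' (no match yet)
Bit 7: prefix='00' (no match yet)
Bit 8: prefix='001' -> emit 'g', reset
Bit 9: prefix='1' -> emit 'n', reset
Bit 10: prefix='0' (no match yet)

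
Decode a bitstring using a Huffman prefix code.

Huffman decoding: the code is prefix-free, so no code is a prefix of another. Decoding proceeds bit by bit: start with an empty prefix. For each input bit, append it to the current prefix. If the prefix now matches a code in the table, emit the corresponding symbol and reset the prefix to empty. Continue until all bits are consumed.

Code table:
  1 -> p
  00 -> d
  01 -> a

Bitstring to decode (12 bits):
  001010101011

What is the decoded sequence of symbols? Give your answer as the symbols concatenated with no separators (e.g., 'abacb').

Answer: dpaaaap

Derivation:
Bit 0: prefix='0' (no match yet)
Bit 1: prefix='00' -> emit 'd', reset
Bit 2: prefix='1' -> emit 'p', reset
Bit 3: prefix='0' (no match yet)
Bit 4: prefix='01' -> emit 'a', reset
Bit 5: prefix='0' (no match yet)
Bit 6: prefix='01' -> emit 'a', reset
Bit 7: prefix='0' (no match yet)
Bit 8: prefix='01' -> emit 'a', reset
Bit 9: prefix='0' (no match yet)
Bit 10: prefix='01' -> emit 'a', reset
Bit 11: prefix='1' -> emit 'p', reset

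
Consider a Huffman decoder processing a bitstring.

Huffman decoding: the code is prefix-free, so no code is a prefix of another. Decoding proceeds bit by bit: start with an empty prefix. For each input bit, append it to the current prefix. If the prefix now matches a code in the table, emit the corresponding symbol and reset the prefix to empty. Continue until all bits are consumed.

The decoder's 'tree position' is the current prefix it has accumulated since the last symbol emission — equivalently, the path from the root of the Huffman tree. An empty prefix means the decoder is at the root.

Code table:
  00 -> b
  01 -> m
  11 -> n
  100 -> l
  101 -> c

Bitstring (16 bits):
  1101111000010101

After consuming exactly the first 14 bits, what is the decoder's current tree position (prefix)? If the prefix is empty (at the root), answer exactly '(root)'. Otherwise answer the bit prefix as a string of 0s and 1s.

Bit 0: prefix='1' (no match yet)
Bit 1: prefix='11' -> emit 'n', reset
Bit 2: prefix='0' (no match yet)
Bit 3: prefix='01' -> emit 'm', reset
Bit 4: prefix='1' (no match yet)
Bit 5: prefix='11' -> emit 'n', reset
Bit 6: prefix='1' (no match yet)
Bit 7: prefix='10' (no match yet)
Bit 8: prefix='100' -> emit 'l', reset
Bit 9: prefix='0' (no match yet)
Bit 10: prefix='00' -> emit 'b', reset
Bit 11: prefix='1' (no match yet)
Bit 12: prefix='10' (no match yet)
Bit 13: prefix='101' -> emit 'c', reset

Answer: (root)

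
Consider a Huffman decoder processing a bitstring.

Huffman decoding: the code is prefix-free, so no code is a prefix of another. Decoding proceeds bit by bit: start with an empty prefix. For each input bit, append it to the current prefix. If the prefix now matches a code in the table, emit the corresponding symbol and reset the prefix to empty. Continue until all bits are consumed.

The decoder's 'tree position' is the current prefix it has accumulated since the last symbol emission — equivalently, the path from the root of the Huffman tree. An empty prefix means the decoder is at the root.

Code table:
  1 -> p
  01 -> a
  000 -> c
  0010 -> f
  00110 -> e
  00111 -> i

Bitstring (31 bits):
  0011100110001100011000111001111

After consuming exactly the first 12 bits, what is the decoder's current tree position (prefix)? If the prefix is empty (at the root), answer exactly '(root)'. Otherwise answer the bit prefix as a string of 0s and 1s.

Bit 0: prefix='0' (no match yet)
Bit 1: prefix='00' (no match yet)
Bit 2: prefix='001' (no match yet)
Bit 3: prefix='0011' (no match yet)
Bit 4: prefix='00111' -> emit 'i', reset
Bit 5: prefix='0' (no match yet)
Bit 6: prefix='00' (no match yet)
Bit 7: prefix='001' (no match yet)
Bit 8: prefix='0011' (no match yet)
Bit 9: prefix='00110' -> emit 'e', reset
Bit 10: prefix='0' (no match yet)
Bit 11: prefix='00' (no match yet)

Answer: 00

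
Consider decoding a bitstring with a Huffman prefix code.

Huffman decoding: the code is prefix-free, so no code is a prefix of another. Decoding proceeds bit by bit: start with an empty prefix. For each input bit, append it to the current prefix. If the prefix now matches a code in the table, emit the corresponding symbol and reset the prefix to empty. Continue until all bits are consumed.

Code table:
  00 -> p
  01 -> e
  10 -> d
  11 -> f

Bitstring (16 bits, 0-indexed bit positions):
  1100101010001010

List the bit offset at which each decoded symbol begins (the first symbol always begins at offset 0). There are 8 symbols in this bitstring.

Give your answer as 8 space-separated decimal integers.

Answer: 0 2 4 6 8 10 12 14

Derivation:
Bit 0: prefix='1' (no match yet)
Bit 1: prefix='11' -> emit 'f', reset
Bit 2: prefix='0' (no match yet)
Bit 3: prefix='00' -> emit 'p', reset
Bit 4: prefix='1' (no match yet)
Bit 5: prefix='10' -> emit 'd', reset
Bit 6: prefix='1' (no match yet)
Bit 7: prefix='10' -> emit 'd', reset
Bit 8: prefix='1' (no match yet)
Bit 9: prefix='10' -> emit 'd', reset
Bit 10: prefix='0' (no match yet)
Bit 11: prefix='00' -> emit 'p', reset
Bit 12: prefix='1' (no match yet)
Bit 13: prefix='10' -> emit 'd', reset
Bit 14: prefix='1' (no match yet)
Bit 15: prefix='10' -> emit 'd', reset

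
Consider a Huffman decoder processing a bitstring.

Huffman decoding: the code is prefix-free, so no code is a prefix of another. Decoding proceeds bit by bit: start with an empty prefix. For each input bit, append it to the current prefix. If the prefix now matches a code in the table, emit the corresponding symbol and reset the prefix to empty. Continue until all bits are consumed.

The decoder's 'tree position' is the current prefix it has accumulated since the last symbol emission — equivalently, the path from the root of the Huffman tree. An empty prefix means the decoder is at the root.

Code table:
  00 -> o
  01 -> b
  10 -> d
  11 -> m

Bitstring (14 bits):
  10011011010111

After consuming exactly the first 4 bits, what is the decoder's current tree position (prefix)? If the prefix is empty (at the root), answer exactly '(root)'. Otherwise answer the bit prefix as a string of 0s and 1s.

Bit 0: prefix='1' (no match yet)
Bit 1: prefix='10' -> emit 'd', reset
Bit 2: prefix='0' (no match yet)
Bit 3: prefix='01' -> emit 'b', reset

Answer: (root)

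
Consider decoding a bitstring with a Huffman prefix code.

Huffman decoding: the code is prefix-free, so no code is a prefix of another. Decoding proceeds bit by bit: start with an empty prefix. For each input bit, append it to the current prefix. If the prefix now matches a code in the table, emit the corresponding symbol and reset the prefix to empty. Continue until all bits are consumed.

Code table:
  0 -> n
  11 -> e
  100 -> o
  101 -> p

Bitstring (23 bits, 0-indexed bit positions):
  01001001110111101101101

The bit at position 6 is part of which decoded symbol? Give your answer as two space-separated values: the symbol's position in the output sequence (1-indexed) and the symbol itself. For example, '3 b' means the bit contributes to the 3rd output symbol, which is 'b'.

Bit 0: prefix='0' -> emit 'n', reset
Bit 1: prefix='1' (no match yet)
Bit 2: prefix='10' (no match yet)
Bit 3: prefix='100' -> emit 'o', reset
Bit 4: prefix='1' (no match yet)
Bit 5: prefix='10' (no match yet)
Bit 6: prefix='100' -> emit 'o', reset
Bit 7: prefix='1' (no match yet)
Bit 8: prefix='11' -> emit 'e', reset
Bit 9: prefix='1' (no match yet)
Bit 10: prefix='10' (no match yet)

Answer: 3 o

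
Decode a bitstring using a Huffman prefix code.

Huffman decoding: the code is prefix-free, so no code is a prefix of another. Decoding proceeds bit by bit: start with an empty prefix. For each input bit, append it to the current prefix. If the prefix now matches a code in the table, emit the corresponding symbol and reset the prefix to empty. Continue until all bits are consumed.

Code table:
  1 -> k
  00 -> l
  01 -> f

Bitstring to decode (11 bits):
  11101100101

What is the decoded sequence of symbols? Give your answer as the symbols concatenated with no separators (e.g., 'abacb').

Answer: kkkfklkf

Derivation:
Bit 0: prefix='1' -> emit 'k', reset
Bit 1: prefix='1' -> emit 'k', reset
Bit 2: prefix='1' -> emit 'k', reset
Bit 3: prefix='0' (no match yet)
Bit 4: prefix='01' -> emit 'f', reset
Bit 5: prefix='1' -> emit 'k', reset
Bit 6: prefix='0' (no match yet)
Bit 7: prefix='00' -> emit 'l', reset
Bit 8: prefix='1' -> emit 'k', reset
Bit 9: prefix='0' (no match yet)
Bit 10: prefix='01' -> emit 'f', reset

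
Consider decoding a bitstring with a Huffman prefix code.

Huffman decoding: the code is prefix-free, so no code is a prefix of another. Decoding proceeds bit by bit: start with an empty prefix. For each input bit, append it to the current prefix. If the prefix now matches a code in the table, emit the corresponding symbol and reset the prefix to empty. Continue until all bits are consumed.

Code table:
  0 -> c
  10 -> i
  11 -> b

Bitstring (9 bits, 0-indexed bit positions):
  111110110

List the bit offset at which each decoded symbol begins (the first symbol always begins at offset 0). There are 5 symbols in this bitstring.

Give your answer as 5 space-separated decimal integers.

Bit 0: prefix='1' (no match yet)
Bit 1: prefix='11' -> emit 'b', reset
Bit 2: prefix='1' (no match yet)
Bit 3: prefix='11' -> emit 'b', reset
Bit 4: prefix='1' (no match yet)
Bit 5: prefix='10' -> emit 'i', reset
Bit 6: prefix='1' (no match yet)
Bit 7: prefix='11' -> emit 'b', reset
Bit 8: prefix='0' -> emit 'c', reset

Answer: 0 2 4 6 8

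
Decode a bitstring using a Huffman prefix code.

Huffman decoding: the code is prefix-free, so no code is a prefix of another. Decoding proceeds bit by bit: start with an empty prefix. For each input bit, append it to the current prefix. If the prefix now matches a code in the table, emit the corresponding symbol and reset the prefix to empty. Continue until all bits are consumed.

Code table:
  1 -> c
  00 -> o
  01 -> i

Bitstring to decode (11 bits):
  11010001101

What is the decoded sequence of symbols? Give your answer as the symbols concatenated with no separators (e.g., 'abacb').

Answer: ccioici

Derivation:
Bit 0: prefix='1' -> emit 'c', reset
Bit 1: prefix='1' -> emit 'c', reset
Bit 2: prefix='0' (no match yet)
Bit 3: prefix='01' -> emit 'i', reset
Bit 4: prefix='0' (no match yet)
Bit 5: prefix='00' -> emit 'o', reset
Bit 6: prefix='0' (no match yet)
Bit 7: prefix='01' -> emit 'i', reset
Bit 8: prefix='1' -> emit 'c', reset
Bit 9: prefix='0' (no match yet)
Bit 10: prefix='01' -> emit 'i', reset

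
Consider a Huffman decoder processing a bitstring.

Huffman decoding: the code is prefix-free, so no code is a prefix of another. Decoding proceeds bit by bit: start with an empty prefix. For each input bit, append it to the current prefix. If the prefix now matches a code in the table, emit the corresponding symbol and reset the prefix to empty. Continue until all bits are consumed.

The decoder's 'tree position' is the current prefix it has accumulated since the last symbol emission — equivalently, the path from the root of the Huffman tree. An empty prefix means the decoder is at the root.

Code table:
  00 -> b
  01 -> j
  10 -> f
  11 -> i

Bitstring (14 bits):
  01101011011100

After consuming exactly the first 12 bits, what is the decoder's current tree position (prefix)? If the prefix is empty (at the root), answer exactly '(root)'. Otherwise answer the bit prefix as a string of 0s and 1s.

Answer: (root)

Derivation:
Bit 0: prefix='0' (no match yet)
Bit 1: prefix='01' -> emit 'j', reset
Bit 2: prefix='1' (no match yet)
Bit 3: prefix='10' -> emit 'f', reset
Bit 4: prefix='1' (no match yet)
Bit 5: prefix='10' -> emit 'f', reset
Bit 6: prefix='1' (no match yet)
Bit 7: prefix='11' -> emit 'i', reset
Bit 8: prefix='0' (no match yet)
Bit 9: prefix='01' -> emit 'j', reset
Bit 10: prefix='1' (no match yet)
Bit 11: prefix='11' -> emit 'i', reset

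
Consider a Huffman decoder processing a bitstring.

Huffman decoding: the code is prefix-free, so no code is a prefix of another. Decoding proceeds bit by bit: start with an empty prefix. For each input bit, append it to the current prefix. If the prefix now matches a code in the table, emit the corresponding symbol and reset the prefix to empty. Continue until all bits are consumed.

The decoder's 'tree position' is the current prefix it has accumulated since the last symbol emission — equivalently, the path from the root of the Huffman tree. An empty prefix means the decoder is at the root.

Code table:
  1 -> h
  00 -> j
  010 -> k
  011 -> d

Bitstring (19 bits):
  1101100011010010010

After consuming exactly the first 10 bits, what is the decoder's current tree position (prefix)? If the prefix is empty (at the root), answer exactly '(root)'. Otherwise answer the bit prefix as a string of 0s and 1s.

Bit 0: prefix='1' -> emit 'h', reset
Bit 1: prefix='1' -> emit 'h', reset
Bit 2: prefix='0' (no match yet)
Bit 3: prefix='01' (no match yet)
Bit 4: prefix='011' -> emit 'd', reset
Bit 5: prefix='0' (no match yet)
Bit 6: prefix='00' -> emit 'j', reset
Bit 7: prefix='0' (no match yet)
Bit 8: prefix='01' (no match yet)
Bit 9: prefix='011' -> emit 'd', reset

Answer: (root)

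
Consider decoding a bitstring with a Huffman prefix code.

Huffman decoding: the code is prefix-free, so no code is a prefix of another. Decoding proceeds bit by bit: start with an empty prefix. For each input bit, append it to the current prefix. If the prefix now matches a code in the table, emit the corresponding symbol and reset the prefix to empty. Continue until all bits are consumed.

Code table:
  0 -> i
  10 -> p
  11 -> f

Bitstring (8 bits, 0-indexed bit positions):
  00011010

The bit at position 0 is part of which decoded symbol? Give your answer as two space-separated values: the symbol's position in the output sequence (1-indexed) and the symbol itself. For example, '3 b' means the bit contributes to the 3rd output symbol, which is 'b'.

Answer: 1 i

Derivation:
Bit 0: prefix='0' -> emit 'i', reset
Bit 1: prefix='0' -> emit 'i', reset
Bit 2: prefix='0' -> emit 'i', reset
Bit 3: prefix='1' (no match yet)
Bit 4: prefix='11' -> emit 'f', reset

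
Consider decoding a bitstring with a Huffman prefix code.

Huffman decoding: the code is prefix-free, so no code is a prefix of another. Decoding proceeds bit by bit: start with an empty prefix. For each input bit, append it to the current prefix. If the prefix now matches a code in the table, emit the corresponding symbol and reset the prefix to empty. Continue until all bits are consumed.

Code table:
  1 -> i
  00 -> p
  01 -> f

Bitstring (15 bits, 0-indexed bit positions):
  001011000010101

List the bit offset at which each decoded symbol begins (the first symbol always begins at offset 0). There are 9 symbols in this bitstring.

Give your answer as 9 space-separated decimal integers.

Bit 0: prefix='0' (no match yet)
Bit 1: prefix='00' -> emit 'p', reset
Bit 2: prefix='1' -> emit 'i', reset
Bit 3: prefix='0' (no match yet)
Bit 4: prefix='01' -> emit 'f', reset
Bit 5: prefix='1' -> emit 'i', reset
Bit 6: prefix='0' (no match yet)
Bit 7: prefix='00' -> emit 'p', reset
Bit 8: prefix='0' (no match yet)
Bit 9: prefix='00' -> emit 'p', reset
Bit 10: prefix='1' -> emit 'i', reset
Bit 11: prefix='0' (no match yet)
Bit 12: prefix='01' -> emit 'f', reset
Bit 13: prefix='0' (no match yet)
Bit 14: prefix='01' -> emit 'f', reset

Answer: 0 2 3 5 6 8 10 11 13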